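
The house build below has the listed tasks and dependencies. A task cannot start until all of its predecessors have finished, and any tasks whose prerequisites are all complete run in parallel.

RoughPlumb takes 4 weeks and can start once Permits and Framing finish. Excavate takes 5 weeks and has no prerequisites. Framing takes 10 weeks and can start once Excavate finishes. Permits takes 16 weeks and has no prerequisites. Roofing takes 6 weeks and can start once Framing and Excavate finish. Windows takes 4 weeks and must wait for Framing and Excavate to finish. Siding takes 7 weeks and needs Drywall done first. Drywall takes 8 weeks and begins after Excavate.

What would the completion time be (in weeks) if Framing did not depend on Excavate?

20

With the dependency in place, Excavate→Framing→Roofing = 5+10+6 = 21 sets the finish at 21 weeks.
Without Excavate→Framing, Framing's earliest start moves from 5 to 0.
New critical path: Permits→RoughPlumb = 16+4 = 20 ⇒ 20 weeks.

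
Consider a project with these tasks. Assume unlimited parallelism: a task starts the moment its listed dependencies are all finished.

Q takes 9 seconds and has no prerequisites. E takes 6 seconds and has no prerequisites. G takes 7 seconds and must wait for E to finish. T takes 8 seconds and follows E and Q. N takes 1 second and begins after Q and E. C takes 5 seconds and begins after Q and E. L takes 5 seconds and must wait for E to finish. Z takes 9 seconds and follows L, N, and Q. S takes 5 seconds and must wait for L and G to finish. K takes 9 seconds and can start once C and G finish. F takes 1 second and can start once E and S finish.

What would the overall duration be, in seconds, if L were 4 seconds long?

Baseline: Q→C→K = 9+5+9 = 23 → 23 seconds.
The longest path through L is only 20 seconds, so L has float 3.
No other chain overtakes it, so the finish is 23 seconds.

23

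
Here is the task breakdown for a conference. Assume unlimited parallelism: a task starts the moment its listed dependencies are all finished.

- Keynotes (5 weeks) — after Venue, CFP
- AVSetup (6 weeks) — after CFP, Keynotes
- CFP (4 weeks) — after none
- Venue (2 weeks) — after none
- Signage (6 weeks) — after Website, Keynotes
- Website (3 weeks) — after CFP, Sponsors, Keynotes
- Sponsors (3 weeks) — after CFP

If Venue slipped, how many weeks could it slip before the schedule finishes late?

2

Critical path: CFP→Keynotes→Website→Signage = 4+5+3+6 = 18, so the finish is 18 weeks.
The longest chain containing Venue totals 16 weeks.
Float = 18 − 16 = 2.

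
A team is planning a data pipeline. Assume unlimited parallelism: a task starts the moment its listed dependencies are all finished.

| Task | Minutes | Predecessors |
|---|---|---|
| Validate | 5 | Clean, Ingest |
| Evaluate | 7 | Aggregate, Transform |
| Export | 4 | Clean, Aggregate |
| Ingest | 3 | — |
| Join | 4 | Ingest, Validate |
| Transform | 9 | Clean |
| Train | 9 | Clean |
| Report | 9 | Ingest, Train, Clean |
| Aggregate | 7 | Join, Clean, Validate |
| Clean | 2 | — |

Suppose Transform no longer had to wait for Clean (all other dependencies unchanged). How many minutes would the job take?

With the dependency in place, Ingest→Validate→Join→Aggregate→Evaluate = 3+5+4+7+7 = 26 sets the finish at 26 minutes.
Without Clean→Transform, Transform's earliest start moves from 2 to 0.
The longest chain is now Ingest→Validate→Join→Aggregate→Evaluate = 3+5+4+7+7 = 26, so the job takes 26 minutes.

26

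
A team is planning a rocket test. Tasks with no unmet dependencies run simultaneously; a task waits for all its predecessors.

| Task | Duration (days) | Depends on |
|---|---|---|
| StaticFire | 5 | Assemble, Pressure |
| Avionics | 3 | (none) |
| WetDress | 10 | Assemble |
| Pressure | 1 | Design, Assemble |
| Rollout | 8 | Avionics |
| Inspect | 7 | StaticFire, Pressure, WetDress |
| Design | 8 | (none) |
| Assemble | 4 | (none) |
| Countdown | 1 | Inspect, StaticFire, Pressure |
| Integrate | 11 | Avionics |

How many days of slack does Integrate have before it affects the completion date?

Critical path: Design→Pressure→StaticFire→Inspect→Countdown = 8+1+5+7+1 = 22, so the finish is 22 days.
Longest path through Integrate: 14 days (earliest finish 14, latest finish 22).
Slack of Integrate = 11 − 3 = 8 days.

8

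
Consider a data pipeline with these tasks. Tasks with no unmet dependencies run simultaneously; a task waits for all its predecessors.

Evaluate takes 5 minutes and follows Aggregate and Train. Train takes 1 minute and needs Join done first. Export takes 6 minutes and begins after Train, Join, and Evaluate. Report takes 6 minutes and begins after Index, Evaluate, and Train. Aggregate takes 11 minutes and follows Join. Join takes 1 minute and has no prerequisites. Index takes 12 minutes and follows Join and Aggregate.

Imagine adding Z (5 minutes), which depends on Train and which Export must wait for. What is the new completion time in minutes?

Originally the job takes 30 minutes.
With Z inserted, Export now waits for max(Train, Join, Evaluate, Z).
New critical path: Join→Aggregate→Index→Report = 1+11+12+6 = 30 ⇒ 30 minutes.

30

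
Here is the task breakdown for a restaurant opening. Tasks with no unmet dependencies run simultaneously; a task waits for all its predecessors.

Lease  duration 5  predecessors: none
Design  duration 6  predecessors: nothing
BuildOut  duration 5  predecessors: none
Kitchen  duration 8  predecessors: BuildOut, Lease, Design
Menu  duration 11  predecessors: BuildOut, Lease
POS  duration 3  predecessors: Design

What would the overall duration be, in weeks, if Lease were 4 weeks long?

16

Actual critical path: Lease→Menu = 5+11 = 16 ⇒ 16 weeks.
Lease lies on that path, so at 4 weeks the path becomes 15 weeks.
New critical path: BuildOut→Menu = 5+11 = 16 ⇒ 16 weeks.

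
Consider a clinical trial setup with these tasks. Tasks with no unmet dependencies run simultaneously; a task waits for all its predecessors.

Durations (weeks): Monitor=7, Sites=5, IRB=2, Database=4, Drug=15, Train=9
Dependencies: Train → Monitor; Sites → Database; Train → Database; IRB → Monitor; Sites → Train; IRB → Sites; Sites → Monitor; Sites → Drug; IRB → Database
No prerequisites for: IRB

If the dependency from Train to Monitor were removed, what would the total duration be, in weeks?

22

With the dependency in place, IRB→Sites→Train→Monitor = 2+5+9+7 = 23 sets the finish at 23 weeks.
Without Train→Monitor, Monitor's earliest start moves from 16 to 7.
The longest chain is now IRB→Sites→Drug = 2+5+15 = 22, so the schedule takes 22 weeks.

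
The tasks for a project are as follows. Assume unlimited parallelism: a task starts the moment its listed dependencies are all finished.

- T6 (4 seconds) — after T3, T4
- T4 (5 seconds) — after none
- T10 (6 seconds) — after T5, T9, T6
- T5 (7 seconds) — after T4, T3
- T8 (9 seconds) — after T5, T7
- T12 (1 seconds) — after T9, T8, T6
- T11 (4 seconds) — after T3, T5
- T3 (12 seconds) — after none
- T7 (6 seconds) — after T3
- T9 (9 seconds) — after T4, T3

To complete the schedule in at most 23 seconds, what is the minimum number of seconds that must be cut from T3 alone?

6

Current finish: 29 seconds; target: 23.
T3 is on every critical path, so each second cut from T3 cuts the finish by one (this holds down to a finish of 22).
Need 29 − 23 = 6 seconds off T3 → T3 becomes 6 seconds, finish becomes 23.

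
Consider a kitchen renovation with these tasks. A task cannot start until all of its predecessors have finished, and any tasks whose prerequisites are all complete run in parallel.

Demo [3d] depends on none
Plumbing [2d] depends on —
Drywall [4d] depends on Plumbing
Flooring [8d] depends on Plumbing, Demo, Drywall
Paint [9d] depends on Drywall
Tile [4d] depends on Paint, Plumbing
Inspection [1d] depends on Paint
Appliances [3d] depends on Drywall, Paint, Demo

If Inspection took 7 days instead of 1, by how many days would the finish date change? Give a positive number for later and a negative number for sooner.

3

Critical path before the change: Plumbing→Drywall→Paint→Tile = 2+4+9+4 = 19 giving 19 days.
Inspection has 3 days of float (longest path through it is 16).
The binding chain switches to Plumbing→Drywall→Paint→Inspection = 2+4+9+7 = 22; finish 22 days.
Change in finish: 22 − 19 = +3 days.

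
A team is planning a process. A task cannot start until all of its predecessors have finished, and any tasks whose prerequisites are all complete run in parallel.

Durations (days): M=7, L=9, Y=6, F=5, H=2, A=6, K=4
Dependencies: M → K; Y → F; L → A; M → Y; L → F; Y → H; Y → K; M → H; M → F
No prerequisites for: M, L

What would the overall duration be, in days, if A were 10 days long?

19

Critical path before the change: M→Y→F = 7+6+5 = 18 giving 18 days.
A is off the critical path — its longest chain is 15 days, giving 3 of slack.
The binding chain switches to L→A = 9+10 = 19; finish 19 days.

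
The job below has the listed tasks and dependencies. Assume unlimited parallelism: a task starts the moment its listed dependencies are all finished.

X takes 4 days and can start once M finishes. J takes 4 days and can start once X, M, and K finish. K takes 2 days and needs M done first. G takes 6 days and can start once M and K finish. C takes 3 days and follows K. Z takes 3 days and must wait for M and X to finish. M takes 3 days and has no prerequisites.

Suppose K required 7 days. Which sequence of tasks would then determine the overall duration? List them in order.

M, K, G

The binding path is M→K→G = 3+2+6 = 11; finish at 11 days.
Since K is critical, the +5 change carries straight to that chain (now 16 days).
No other chain overtakes it, so the finish is 16 days.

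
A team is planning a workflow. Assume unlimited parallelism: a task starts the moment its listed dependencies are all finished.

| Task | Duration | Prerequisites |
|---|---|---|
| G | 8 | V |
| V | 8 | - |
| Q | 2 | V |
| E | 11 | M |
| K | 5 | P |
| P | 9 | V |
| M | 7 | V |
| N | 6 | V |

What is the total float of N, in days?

12

Critical path: V→M→E = 8+7+11 = 26, so the finish is 26 days.
Longest path through N: 14 days (earliest finish 14, latest finish 26).
So N can slip 26 − 14 = 12 days.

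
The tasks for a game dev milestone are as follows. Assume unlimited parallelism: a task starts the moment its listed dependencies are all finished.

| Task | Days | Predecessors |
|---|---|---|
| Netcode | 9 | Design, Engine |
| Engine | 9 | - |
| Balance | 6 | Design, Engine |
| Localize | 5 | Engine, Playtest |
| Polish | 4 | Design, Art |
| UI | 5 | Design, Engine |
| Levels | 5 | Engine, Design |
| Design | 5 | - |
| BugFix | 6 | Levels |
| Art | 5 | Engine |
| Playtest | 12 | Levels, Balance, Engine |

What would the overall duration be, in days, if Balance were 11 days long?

Critical path before the change: Engine→Balance→Playtest→Localize = 9+6+12+5 = 32 giving 32 days.
Since Balance is critical, the +5 change carries straight to that chain (now 37 days).
The critical path is still Engine→Balance→Playtest→Localize; finish is now 37 days.

37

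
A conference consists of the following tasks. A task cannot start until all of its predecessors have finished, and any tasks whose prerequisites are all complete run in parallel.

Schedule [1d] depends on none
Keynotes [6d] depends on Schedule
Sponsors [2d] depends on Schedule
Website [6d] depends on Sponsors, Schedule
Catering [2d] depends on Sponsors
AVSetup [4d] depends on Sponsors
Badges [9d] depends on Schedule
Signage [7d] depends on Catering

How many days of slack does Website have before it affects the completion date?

3

Schedule→Sponsors→Catering→Signage = 1+2+2+7 = 12 sets the makespan at 12 days.
Longest path through Website: 9 days (earliest finish 9, latest finish 12).
So Website can slip 12 − 9 = 3 days.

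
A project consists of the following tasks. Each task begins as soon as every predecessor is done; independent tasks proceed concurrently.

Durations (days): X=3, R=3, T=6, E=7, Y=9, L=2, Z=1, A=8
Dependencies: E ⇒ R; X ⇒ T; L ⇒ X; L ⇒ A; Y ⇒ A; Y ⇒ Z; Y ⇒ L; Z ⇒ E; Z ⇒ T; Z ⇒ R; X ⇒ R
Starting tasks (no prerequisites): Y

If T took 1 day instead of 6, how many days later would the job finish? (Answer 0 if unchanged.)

As given, the longest chain is Y→L→X→T = 9+2+3+6 = 20, so the finish is 20 days.
T is on the critical path; changing it to 1 makes that path 15 days.
Now Y→Z→E→R = 9+1+7+3 = 20 is longest, so the finish becomes 20 days.
Change in finish: 20 − 20 = +0 days.

0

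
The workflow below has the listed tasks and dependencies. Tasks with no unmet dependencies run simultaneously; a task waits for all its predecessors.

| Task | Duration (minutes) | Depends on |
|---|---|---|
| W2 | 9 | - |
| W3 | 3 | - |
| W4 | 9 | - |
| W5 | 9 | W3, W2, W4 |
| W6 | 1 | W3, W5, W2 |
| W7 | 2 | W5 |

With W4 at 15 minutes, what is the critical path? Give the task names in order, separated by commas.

W4, W5, W7

Baseline: W4→W5→W7 = 9+9+2 = 20 → 20 minutes.
W4 lies on that path, so at 15 minutes the path becomes 26 minutes.
No other chain overtakes it, so the finish is 26 minutes.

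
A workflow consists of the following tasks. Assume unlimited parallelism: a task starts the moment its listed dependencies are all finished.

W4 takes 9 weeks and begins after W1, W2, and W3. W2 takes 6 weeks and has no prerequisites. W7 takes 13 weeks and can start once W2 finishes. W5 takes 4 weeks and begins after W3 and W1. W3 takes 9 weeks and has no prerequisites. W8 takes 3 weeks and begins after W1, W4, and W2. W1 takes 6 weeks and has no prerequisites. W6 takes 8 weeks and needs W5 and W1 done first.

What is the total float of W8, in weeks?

0

W3→W4→W8 = 9+9+3 = 21 sets the makespan at 21 weeks.
Longest path through W8: 21 weeks (earliest finish 21, latest finish 21).
Float = 21 − 21 = 0.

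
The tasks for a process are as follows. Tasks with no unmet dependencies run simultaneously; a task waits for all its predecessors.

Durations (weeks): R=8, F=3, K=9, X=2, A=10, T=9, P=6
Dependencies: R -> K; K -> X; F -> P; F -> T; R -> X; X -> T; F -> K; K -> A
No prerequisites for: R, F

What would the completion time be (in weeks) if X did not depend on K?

Before: longest chain R→K→X→T = 8+9+2+9 = 28, finish 28.
Without K→X, X's earliest start moves from 17 to 8.
New critical path: R→K→A = 8+9+10 = 27 ⇒ 27 weeks.

27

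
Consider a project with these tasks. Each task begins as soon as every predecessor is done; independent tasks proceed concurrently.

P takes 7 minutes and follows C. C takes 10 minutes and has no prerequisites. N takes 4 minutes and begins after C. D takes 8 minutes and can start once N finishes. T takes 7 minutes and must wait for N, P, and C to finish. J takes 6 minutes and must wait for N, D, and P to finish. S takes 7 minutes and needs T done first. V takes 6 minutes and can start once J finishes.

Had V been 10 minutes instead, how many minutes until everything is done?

Critical path before the change: C→N→D→J→V = 10+4+8+6+6 = 34 giving 34 minutes.
V lies on that path, so at 10 minutes the path becomes 38 minutes.
The critical path is still C→N→D→J→V; finish is now 38 minutes.

38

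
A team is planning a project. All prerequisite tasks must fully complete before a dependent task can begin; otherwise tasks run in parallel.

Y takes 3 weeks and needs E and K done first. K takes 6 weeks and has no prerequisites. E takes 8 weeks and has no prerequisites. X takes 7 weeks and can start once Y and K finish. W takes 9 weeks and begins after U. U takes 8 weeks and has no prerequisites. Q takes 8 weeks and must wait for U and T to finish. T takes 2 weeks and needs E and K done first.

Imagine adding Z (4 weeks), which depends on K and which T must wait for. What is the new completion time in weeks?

20

Originally the project takes 18 weeks.
With Z inserted, T now waits for max(E, K, Z).
New critical path: K→Z→T→Q = 6+4+2+8 = 20 ⇒ 20 weeks.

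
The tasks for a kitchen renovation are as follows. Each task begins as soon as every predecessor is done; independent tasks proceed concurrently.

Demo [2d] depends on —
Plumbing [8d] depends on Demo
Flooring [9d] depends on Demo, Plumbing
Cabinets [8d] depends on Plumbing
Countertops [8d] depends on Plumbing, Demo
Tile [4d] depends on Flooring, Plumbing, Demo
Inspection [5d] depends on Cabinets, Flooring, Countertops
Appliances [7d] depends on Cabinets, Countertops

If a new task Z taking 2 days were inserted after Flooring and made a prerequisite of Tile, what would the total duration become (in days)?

Originally the plan takes 25 days.
With Z inserted, Tile now waits for max(Flooring, Plumbing, Demo, Z).
New critical path: Demo→Plumbing→Flooring→Z→Tile = 2+8+9+2+4 = 25 ⇒ 25 days.

25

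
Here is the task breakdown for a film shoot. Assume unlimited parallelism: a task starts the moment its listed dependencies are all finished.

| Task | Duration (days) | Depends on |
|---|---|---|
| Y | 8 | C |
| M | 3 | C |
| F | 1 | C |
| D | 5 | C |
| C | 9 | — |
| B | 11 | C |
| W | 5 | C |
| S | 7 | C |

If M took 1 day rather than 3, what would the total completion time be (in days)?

Actual critical path: C→B = 9+11 = 20 ⇒ 20 days.
M has 8 days of float (longest path through it is 12).
That remains the longest chain; total 20 days.

20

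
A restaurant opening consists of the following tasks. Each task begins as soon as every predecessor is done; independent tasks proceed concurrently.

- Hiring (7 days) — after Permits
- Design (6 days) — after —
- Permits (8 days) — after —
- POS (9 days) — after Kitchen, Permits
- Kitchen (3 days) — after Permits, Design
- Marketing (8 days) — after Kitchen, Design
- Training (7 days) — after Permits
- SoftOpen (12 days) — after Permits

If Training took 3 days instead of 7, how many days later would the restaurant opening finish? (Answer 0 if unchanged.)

0

The binding path is Permits→Kitchen→POS = 8+3+9 = 20; finish at 20 days.
Training is off the critical path — its longest chain is 15 days, giving 5 of slack.
The critical path is still Permits→Kitchen→POS; finish is now 20 days.
Change in finish: 20 − 20 = +0 days.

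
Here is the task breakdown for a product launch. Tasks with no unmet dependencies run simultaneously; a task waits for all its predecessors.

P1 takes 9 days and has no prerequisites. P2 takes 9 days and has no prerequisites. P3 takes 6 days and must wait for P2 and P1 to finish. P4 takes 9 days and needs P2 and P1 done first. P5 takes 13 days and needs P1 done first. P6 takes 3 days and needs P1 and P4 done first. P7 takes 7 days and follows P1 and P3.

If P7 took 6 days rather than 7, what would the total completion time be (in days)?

22

Baseline: P1→P3→P7 = 9+6+7 = 22 → 22 days.
P7 lies on that path, so at 6 days the path becomes 21 days.
The binding chain switches to P1→P5 = 9+13 = 22; finish 22 days.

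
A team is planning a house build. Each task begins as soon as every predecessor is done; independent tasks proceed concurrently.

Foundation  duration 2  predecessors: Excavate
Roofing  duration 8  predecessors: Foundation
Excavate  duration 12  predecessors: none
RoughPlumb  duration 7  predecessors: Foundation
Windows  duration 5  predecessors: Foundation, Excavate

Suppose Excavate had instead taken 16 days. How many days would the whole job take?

Baseline: Excavate→Foundation→Roofing = 12+2+8 = 22 → 22 days.
Excavate lies on that path, so at 16 days the path becomes 26 days.
That remains the longest chain; total 26 days.

26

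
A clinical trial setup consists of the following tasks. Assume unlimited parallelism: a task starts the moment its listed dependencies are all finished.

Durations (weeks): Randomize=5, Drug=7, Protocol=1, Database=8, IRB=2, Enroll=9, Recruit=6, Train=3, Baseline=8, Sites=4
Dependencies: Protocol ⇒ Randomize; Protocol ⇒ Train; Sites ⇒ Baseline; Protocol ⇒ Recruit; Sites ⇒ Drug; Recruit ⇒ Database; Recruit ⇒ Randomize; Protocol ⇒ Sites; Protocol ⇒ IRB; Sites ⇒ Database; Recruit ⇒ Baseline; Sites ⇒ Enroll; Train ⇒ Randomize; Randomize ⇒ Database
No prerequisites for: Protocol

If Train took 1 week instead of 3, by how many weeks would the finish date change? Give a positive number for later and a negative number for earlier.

The binding path is Protocol→Recruit→Randomize→Database = 1+6+5+8 = 20; finish at 20 weeks.
Train has 3 weeks of float (longest path through it is 17).
No other chain overtakes it, so the finish is 20 weeks.
Change in finish: 20 − 20 = +0 weeks.

0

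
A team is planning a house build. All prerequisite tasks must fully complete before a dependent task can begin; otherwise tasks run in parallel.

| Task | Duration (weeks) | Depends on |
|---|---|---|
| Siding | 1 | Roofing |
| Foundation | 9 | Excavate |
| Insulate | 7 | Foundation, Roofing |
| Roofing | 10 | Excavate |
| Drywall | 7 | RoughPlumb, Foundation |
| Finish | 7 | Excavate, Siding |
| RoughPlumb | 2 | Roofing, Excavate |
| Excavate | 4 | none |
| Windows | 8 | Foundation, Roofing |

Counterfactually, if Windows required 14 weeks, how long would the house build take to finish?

28

The binding path is Excavate→Roofing→RoughPlumb→Drywall = 4+10+2+7 = 23; finish at 23 weeks.
Windows is off the critical path — its longest chain is 22 weeks, giving 1 of slack.
New critical path: Excavate→Roofing→Windows = 4+10+14 = 28 ⇒ 28 weeks.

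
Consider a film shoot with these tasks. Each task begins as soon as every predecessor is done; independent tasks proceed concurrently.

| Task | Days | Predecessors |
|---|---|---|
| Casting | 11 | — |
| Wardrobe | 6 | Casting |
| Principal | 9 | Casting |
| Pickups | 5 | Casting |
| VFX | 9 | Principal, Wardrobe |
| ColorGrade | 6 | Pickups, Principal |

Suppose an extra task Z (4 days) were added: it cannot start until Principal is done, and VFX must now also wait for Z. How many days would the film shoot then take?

33

Originally the film shoot takes 29 days.
With Z inserted, VFX now waits for max(Principal, Wardrobe, Z).
New critical path: Casting→Principal→Z→VFX = 11+9+4+9 = 33 ⇒ 33 days.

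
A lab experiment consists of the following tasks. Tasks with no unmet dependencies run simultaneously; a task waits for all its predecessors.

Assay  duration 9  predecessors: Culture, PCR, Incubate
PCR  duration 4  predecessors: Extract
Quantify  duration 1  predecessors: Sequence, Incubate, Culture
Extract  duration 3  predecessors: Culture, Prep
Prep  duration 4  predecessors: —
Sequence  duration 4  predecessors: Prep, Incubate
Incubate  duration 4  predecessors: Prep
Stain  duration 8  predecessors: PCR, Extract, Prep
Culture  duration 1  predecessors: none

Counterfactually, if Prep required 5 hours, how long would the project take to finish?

Critical path before the change: Prep→Extract→PCR→Assay = 4+3+4+9 = 20 giving 20 hours.
Prep is on the critical path; changing it to 5 makes that path 21 hours.
That remains the longest chain; total 21 hours.

21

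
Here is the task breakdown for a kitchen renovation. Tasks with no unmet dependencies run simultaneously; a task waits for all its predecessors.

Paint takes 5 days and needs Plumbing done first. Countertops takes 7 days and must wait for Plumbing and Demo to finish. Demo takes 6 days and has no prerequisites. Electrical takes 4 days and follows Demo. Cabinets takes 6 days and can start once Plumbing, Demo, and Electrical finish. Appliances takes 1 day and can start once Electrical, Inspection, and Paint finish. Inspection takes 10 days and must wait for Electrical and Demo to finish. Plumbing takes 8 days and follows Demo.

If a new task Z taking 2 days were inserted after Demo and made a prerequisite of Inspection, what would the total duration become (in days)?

Originally the plan takes 21 days.
With Z inserted, Inspection now waits for max(Electrical, Demo, Z).
New critical path: Demo→Plumbing→Countertops = 6+8+7 = 21 ⇒ 21 days.

21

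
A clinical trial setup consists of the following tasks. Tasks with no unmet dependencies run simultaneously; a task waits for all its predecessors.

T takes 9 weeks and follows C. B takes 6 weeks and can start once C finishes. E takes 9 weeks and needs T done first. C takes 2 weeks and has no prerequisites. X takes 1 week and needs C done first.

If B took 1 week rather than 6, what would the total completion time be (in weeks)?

20

Actual critical path: C→T→E = 2+9+9 = 20 ⇒ 20 weeks.
The longest path through B is only 8 weeks, so B has float 12.
No other chain overtakes it, so the finish is 20 weeks.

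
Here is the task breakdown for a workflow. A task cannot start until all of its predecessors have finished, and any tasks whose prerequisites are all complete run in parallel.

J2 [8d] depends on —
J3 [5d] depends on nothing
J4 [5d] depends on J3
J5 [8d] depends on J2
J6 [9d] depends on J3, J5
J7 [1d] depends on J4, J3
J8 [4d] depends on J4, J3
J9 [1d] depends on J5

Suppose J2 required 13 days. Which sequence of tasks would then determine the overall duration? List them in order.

J2, J5, J6

The binding path is J2→J5→J6 = 8+8+9 = 25; finish at 25 days.
Since J2 is critical, the +5 change carries straight to that chain (now 30 days).
The critical path is still J2→J5→J6; finish is now 30 days.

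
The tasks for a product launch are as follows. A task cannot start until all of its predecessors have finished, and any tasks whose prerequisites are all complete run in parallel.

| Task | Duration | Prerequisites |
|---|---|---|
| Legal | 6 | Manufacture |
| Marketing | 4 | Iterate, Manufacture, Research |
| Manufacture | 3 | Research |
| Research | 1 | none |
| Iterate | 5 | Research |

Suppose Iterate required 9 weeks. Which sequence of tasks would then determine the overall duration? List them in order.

As given, the longest chain is Research→Iterate→Marketing = 1+5+4 = 10, so the finish is 10 weeks.
Iterate is on the critical path; changing it to 9 makes that path 14 weeks.
No other chain overtakes it, so the finish is 14 weeks.

Research, Iterate, Marketing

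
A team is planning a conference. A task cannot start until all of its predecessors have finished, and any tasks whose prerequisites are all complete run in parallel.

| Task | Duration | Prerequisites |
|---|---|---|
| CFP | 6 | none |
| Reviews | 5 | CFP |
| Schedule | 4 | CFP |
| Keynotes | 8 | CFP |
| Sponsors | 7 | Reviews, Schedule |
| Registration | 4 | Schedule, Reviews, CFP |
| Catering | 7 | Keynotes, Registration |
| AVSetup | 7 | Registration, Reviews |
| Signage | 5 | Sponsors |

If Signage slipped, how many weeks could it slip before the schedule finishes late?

0

The longest chain is CFP→Reviews→Sponsors→Signage = 6+5+7+5 = 23; overall finish 23 weeks.
The longest chain containing Signage totals 23 weeks.
Float = 23 − 23 = 0.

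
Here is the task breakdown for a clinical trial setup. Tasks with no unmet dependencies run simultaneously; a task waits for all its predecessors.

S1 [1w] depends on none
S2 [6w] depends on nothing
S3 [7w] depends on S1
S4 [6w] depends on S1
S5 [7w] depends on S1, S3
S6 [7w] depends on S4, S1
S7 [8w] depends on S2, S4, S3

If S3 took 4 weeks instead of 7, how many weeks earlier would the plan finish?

As given, the longest chain is S1→S3→S7 = 1+7+8 = 16, so the finish is 16 weeks.
S3 lies on that path, so at 4 weeks the path becomes 13 weeks.
The binding chain switches to S1→S4→S7 = 1+6+8 = 15; finish 15 weeks.
Change in finish: 15 − 16 = -1 weeks.

1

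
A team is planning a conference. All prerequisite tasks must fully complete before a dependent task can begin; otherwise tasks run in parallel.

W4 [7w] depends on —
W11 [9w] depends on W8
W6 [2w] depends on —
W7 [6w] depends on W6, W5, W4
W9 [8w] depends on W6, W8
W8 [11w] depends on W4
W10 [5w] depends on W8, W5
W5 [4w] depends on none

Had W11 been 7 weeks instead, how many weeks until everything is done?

Critical path before the change: W4→W8→W11 = 7+11+9 = 27 giving 27 weeks.
Since W11 is critical, the -2 change carries straight to that chain (now 25 weeks).
New critical path: W4→W8→W9 = 7+11+8 = 26 ⇒ 26 weeks.

26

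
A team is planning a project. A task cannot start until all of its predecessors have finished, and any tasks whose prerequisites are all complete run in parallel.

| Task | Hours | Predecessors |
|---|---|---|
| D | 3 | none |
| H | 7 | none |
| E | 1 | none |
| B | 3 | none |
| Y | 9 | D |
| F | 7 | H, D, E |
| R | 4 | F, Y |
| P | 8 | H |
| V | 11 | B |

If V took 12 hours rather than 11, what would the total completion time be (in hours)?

18

As given, the longest chain is H→F→R = 7+7+4 = 18, so the finish is 18 hours.
V is off the critical path — its longest chain is 14 hours, giving 4 of slack.
The critical path is still H→F→R; finish is now 18 hours.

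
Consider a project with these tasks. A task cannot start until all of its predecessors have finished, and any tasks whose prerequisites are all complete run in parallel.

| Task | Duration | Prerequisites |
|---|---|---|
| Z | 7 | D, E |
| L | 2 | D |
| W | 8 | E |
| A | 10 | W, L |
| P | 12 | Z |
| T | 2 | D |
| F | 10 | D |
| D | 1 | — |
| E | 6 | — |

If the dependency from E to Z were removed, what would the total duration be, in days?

24

Original critical path: E→Z→P = 6+7+12 = 25 ⇒ 25 days.
Without E→Z, Z's earliest start moves from 6 to 1.
The longest chain is now E→W→A = 6+8+10 = 24, so the project takes 24 days.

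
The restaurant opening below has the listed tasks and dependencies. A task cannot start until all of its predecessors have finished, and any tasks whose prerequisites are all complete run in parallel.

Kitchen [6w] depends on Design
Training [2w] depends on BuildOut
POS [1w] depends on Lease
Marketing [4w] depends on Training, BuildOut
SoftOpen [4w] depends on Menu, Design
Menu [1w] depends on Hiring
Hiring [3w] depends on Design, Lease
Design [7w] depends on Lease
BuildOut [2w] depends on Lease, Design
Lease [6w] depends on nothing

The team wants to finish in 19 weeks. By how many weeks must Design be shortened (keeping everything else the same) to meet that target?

Current finish: 21 weeks; target: 19.
Design is on every critical path, so each week cut from Design cuts the finish by one (this holds down to a finish of 15).
Need 21 − 19 = 2 weeks off Design → Design becomes 5 weeks, finish becomes 19.

2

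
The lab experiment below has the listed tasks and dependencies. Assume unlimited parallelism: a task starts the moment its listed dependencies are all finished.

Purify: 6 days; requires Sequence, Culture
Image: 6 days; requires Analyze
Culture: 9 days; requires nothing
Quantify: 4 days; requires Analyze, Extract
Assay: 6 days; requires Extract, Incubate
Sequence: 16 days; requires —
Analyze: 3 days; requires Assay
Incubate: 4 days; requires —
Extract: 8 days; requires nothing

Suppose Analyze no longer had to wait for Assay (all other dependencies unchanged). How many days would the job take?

Original critical path: Extract→Assay→Analyze→Image = 8+6+3+6 = 23 ⇒ 23 days.
Without Assay→Analyze, Analyze's earliest start moves from 14 to 0.
New critical path: Sequence→Purify = 16+6 = 22 ⇒ 22 days.

22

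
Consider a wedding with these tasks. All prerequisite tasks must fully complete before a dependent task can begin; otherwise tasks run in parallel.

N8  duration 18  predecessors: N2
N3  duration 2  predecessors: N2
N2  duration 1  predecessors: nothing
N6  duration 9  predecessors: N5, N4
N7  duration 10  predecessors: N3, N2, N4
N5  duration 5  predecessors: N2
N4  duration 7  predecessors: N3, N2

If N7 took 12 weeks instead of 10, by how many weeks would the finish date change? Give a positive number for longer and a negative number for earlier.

Actual critical path: N2→N3→N4→N7 = 1+2+7+10 = 20 ⇒ 20 weeks.
N7 is on the critical path; changing it to 12 makes that path 22 weeks.
No other chain overtakes it, so the finish is 22 weeks.
Change in finish: 22 − 20 = +2 weeks.

2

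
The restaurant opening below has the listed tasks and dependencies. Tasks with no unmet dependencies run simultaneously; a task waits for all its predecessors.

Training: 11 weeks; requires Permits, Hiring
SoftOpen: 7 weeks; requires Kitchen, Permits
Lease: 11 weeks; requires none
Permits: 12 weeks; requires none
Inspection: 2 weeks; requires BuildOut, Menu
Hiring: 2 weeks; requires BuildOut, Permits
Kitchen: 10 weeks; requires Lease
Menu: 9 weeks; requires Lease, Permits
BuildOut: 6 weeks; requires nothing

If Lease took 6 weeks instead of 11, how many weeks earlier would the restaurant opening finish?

3

Actual critical path: Lease→Kitchen→SoftOpen = 11+10+7 = 28 ⇒ 28 weeks.
Lease lies on that path, so at 6 weeks the path becomes 23 weeks.
The binding chain switches to Permits→Hiring→Training = 12+2+11 = 25; finish 25 weeks.
Change in finish: 25 − 28 = -3 weeks.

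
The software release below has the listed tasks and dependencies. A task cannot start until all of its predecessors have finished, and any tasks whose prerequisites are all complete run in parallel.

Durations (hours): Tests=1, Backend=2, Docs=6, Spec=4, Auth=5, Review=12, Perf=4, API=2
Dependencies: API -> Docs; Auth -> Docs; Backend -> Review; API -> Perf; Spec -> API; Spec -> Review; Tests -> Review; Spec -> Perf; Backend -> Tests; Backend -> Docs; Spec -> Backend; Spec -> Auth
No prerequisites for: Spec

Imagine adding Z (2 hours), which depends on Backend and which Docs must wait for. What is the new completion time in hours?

Originally the project takes 19 hours.
With Z inserted, Docs now waits for max(API, Auth, Backend, Z).
New critical path: Spec→Backend→Tests→Review = 4+2+1+12 = 19 ⇒ 19 hours.

19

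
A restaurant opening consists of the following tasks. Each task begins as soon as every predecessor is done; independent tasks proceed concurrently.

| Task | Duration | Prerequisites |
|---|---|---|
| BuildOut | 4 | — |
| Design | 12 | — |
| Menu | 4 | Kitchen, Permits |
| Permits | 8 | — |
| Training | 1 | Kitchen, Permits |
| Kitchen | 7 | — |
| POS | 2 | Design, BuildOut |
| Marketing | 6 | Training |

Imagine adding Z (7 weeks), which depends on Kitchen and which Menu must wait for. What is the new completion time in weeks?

18

Originally the restaurant opening takes 15 weeks.
With Z inserted, Menu now waits for max(Kitchen, Permits, Z).
New critical path: Kitchen→Z→Menu = 7+7+4 = 18 ⇒ 18 weeks.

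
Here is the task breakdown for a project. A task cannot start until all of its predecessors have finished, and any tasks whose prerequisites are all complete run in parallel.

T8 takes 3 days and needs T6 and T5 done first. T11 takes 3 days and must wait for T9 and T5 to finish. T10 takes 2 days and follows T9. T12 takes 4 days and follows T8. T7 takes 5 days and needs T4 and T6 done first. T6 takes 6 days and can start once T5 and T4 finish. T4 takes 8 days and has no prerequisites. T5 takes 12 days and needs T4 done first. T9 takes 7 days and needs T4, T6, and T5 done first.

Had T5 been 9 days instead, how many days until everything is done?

Critical path before the change: T4→T5→T6→T9→T11 = 8+12+6+7+3 = 36 giving 36 days.
T5 is on the critical path; changing it to 9 makes that path 33 days.
No other chain overtakes it, so the finish is 33 days.

33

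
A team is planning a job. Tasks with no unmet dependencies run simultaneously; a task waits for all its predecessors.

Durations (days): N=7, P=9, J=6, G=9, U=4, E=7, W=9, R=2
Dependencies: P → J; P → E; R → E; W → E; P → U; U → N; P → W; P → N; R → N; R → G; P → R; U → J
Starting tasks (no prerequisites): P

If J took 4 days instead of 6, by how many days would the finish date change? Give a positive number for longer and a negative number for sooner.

0

Baseline: P→W→E = 9+9+7 = 25 → 25 days.
J is off the critical path — its longest chain is 19 days, giving 6 of slack.
No other chain overtakes it, so the finish is 25 days.
Change in finish: 25 − 25 = +0 days.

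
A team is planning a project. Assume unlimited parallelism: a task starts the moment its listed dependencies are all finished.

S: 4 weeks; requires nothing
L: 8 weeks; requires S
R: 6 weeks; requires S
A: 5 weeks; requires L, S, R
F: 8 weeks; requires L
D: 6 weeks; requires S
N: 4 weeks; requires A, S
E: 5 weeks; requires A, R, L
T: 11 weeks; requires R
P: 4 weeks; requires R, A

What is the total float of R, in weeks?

S→L→A→E = 4+8+5+5 = 22 sets the makespan at 22 weeks.
R finishes as early as 10 and must finish by 11.
So R can slip 11 − 10 = 1 week.

1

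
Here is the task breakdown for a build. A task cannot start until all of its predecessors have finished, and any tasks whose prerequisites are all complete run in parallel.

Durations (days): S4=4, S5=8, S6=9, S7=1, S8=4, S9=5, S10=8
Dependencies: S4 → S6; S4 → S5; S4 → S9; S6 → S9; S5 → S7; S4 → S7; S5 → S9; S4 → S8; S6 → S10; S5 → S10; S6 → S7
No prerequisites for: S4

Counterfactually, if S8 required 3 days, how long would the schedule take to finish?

The binding path is S4→S6→S10 = 4+9+8 = 21; finish at 21 days.
S8 is off the critical path — its longest chain is 8 days, giving 13 of slack.
The critical path is still S4→S6→S10; finish is now 21 days.

21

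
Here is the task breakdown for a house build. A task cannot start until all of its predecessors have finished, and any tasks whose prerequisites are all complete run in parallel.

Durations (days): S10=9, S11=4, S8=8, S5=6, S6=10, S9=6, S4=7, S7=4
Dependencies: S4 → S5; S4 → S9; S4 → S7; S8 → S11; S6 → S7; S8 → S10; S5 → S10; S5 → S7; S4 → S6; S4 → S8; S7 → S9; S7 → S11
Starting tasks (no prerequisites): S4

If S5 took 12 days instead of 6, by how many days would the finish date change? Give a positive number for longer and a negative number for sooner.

2

The binding path is S4→S6→S7→S9 = 7+10+4+6 = 27; finish at 27 days.
S5 is off the critical path — its longest chain is 23 days, giving 4 of slack.
The binding chain switches to S4→S5→S7→S9 = 7+12+4+6 = 29; finish 29 days.
Change in finish: 29 − 27 = +2 days.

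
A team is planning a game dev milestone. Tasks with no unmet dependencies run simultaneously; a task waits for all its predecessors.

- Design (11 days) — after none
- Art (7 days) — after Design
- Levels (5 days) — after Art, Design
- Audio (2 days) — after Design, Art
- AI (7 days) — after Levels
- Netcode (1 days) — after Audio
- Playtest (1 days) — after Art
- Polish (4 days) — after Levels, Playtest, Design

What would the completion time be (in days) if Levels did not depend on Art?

23

Original critical path: Design→Art→Levels→AI = 11+7+5+7 = 30 ⇒ 30 days.
Without Art→Levels, Levels's earliest start moves from 18 to 11.
The longest chain is now Design→Art→Playtest→Polish = 11+7+1+4 = 23, so the project takes 23 days.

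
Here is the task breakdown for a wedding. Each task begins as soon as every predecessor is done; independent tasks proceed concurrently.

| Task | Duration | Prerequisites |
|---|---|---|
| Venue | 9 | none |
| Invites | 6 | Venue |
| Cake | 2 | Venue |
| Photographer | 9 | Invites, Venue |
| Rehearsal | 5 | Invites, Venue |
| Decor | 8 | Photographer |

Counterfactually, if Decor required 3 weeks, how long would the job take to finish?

27

Baseline: Venue→Invites→Photographer→Decor = 9+6+9+8 = 32 → 32 weeks.
Decor is on the critical path; changing it to 3 makes that path 27 weeks.
No other chain overtakes it, so the finish is 27 weeks.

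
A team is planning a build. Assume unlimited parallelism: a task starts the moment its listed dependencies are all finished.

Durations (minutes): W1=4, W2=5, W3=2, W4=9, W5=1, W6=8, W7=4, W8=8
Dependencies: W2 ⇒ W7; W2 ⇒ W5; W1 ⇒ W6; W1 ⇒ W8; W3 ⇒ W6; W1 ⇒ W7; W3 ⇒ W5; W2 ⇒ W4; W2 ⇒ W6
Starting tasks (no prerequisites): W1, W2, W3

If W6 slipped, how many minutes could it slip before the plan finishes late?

Critical path: W2→W4 = 5+9 = 14, so the finish is 14 minutes.
Longest path through W6: 13 minutes (earliest finish 13, latest finish 14).
Slack of W6 = 6 − 5 = 1 minute.

1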